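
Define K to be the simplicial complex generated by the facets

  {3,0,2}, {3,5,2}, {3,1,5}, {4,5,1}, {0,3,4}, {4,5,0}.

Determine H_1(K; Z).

Fix the vertex order 0 < 1 < 2 < 3 < 4 < 5 and write every simplex with vertices in increasing order. Then dim K = 2 and the simplices of K are:

  0-simplices (6): [0], [1], [2], [3], [4], [5]
  1-simplices (12): [0,2], [0,3], [0,4], [0,5], [1,3], [1,4], [1,5], [2,3], [2,5], [3,4], [3,5], [4,5]
  2-simplices (6): [0,2,3], [0,3,4], [0,4,5], [1,3,5], [1,4,5], [2,3,5]

so the chain groups are C_0 ≅ Z^6, C_1 ≅ Z^12, C_2 ≅ Z^6.

Boundary ∂_1: C_1 → C_0 maps an edge to its endpoints' difference, ∂[p,q] = q − p.
This gives a 6×12 integer matrix of rank 5; reducing to Smith normal form yields diagonal entries (1,1,1,1,1).

The boundary map ∂_2: C_2 → C_1 acts by ∂[p,q,r] = [q,r] − [p,r] + [p,q]. For instance
  ∂[0,4,5] = [4,5] − [0,5] + [0,4],
  ∂[0,2,3] = [2,3] − [0,3] + [0,2].
This gives a 12×6 integer matrix of rank 6; reducing to Smith normal form yields diagonal entries (1,1,1,1,1,1).

Reading off H_k = ker ∂_k / im ∂_{k+1}:

  H_1: rank ker ∂_1 − rank ∂_2 = (12 − 5) − 6 = 1, and the invariant factors of ∂_2 are all 1, so H_1 ≅ Z.

H_1 = Z.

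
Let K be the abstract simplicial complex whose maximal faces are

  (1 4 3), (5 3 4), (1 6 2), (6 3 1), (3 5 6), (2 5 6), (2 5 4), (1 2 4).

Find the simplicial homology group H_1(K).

H_1 ≅ 0.

Fix the vertex order 1 < 2 < 3 < 4 < 5 < 6 and write every simplex with vertices in increasing order. Then dim K = 2 and the simplices of K are:

  0-simplices (6): [1], [2], [3], [4], [5], [6]
  1-simplices (12): [1,2], [1,3], [1,4], [1,6], [2,4], [2,5], [2,6], [3,4], [3,5], [3,6], [4,5], [5,6]
  2-simplices (8): [1,2,4], [1,2,6], [1,3,4], [1,3,6], [2,4,5], [2,5,6], [3,4,5], [3,5,6]

giving chain groups C_0 ≅ Z^6, C_1 ≅ Z^12, C_2 ≅ Z^8.

Boundary ∂_1: C_1 → C_0 sends each edge [p,q] (with p < q) to q − p. For instance
  ∂[1,2] = [2] − [1].
The resulting 6×12 matrix has rank 5, and its Smith normal form has invariant factors (1,1,1,1,1).

The boundary map ∂_2: C_2 → C_1 sends each 2-simplex [p,q,r] to [q,r] − [p,r] + [p,q]. For instance
  ∂[1,3,6] = [3,6] − [1,6] + [1,3],
  ∂[1,3,4] = [3,4] − [1,4] + [1,3].
This gives a 12×8 integer matrix of rank 7; reducing to Smith normal form yields diagonal entries (1,1,1,1,1,1,1).

Reading off H_k = ker ∂_k / im ∂_{k+1}:

  H_1: rank ker ∂_1 − rank ∂_2 = (12 − 5) − 7 = 0, and the invariant factors of ∂_2 are all 1, so H_1 = 0.

(K is a triangulation of the 2-sphere S^2.)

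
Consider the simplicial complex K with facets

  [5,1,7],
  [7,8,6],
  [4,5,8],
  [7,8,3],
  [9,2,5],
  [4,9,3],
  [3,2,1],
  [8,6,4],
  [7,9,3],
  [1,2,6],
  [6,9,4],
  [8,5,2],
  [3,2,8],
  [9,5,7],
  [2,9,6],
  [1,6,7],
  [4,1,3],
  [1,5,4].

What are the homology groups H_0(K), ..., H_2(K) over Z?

H_0 ≅ Z,  H_1 ≅ Z^2,  H_2 ≅ Z.

Order the vertices as 1 < 2 < 3 < 4 < 5 < 6 < 7 < 8 < 9. Listing each simplex with vertices in this order, K has dimension 2 with simplices:

  0-simplices (9): [1], [2], [3], [4], [5], [6], [7], [8], [9]
  1-simplices (27): (27 of them)
  2-simplices (18): [1,2,3], [1,2,6], [1,3,4], [1,4,5], [1,5,7], [1,6,7], [2,3,8], [2,5,8], [2,5,9], [2,6,9], [3,4,9], [3,7,8], [3,7,9], [4,5,8], [4,6,8], [4,6,9], [5,7,9], [6,7,8]

giving chain groups C_0 ≅ Z^9, C_1 ≅ Z^27, C_2 ≅ Z^18.

∂_1: C_1 → C_0 sends each edge [p,q] (with p < q) to q − p.
This gives a 9×27 integer matrix of rank 8; reducing to Smith normal form yields diagonal entries (1,1,1,1,1,1,1,1).

∂_2: C_2 → C_1 acts by ∂[p,q,r] = [q,r] − [p,r] + [p,q]. For instance
  ∂[2,3,8] = [3,8] − [2,8] + [2,3],
  ∂[6,7,8] = [7,8] − [6,8] + [6,7].
As a 27×18 matrix over Z this has rank 17, with invariant factors (1,1,1,1,1,1,1,1,1,1,1,1,1,1,1,1,1).

Reading off H_k = ker ∂_k / im ∂_{k+1}:

  H_0: rank C_0 − rank ∂_1 = 9 − 8 = 1, and the invariant factors of ∂_1 are all 1, so H_0 ≅ Z.
  H_1: rank ker ∂_1 − rank ∂_2 = (27 − 8) − 17 = 2, and the invariant factors of ∂_2 are all 1, so H_1 ≅ Z^2.
  H_2: rank ker ∂_2 − rank ∂_3 = (18 − 17) − 0 = 1, and there is no ∂_3, so H_2 ≅ Z.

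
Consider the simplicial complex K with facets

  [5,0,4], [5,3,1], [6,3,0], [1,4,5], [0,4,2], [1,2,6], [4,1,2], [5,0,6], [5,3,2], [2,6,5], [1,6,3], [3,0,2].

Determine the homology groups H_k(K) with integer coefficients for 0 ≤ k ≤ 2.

Order the vertices as 0 < 1 < 2 < 3 < 4 < 5 < 6. Listing each simplex with vertices in this order, K has dimension 2 with simplices:

  0-simplices (7): [0], [1], [2], [3], [4], [5], [6]
  1-simplices (18): [0,2], [0,3], [0,4], [0,5], [0,6], [1,2], [1,3], [1,4], [1,5], [1,6], [2,3], [2,4], [2,5], [2,6], [3,5], [3,6], [4,5], [5,6]
  2-simplices (12): [0,2,3], [0,2,4], [0,3,6], [0,4,5], [0,5,6], [1,2,4], [1,2,6], [1,3,5], [1,3,6], [1,4,5], [2,3,5], [2,5,6]

giving chain groups C_0 ≅ Z^7, C_1 ≅ Z^18, C_2 ≅ Z^12.

The boundary map ∂_1: C_1 → C_0 sends each edge [p,q] (with p < q) to q − p. For instance
  ∂[1,2] = [2] − [1].
The resulting 7×18 matrix has rank 6, and its Smith normal form has invariant factors (1,1,1,1,1,1).

∂_2: C_2 → C_1 acts by ∂[p,q,r] = [q,r] − [p,r] + [p,q]. For instance
  ∂[0,3,6] = [3,6] − [0,6] + [0,3],
  ∂[1,2,6] = [2,6] − [1,6] + [1,2].
This gives a 18×12 integer matrix of rank 12; reducing to Smith normal form yields diagonal entries (1,1,1,1,1,1,1,1,1,1,1,2).

Computing H_k = (kernel of ∂_k) / (image of ∂_{k+1}):

  H_0: rank C_0 − rank ∂_1 = 7 − 6 = 1, and the invariant factors of ∂_1 are all 1, so H_0 = Z.
  H_1: rank ker ∂_1 − rank ∂_2 = (18 − 6) − 12 = 0, and ∂_2 has invariant factor 2 > 1, so H_1 = Z_2.
  H_2: rank ker ∂_2 − rank ∂_3 = (12 − 12) − 0 = 0, and there is no ∂_3, so H_2 = 0.

(K is a triangulation of the real projective plane RP^2.)

H_0 ≅ Z,  H_1 ≅ Z_2,  H_2 = 0.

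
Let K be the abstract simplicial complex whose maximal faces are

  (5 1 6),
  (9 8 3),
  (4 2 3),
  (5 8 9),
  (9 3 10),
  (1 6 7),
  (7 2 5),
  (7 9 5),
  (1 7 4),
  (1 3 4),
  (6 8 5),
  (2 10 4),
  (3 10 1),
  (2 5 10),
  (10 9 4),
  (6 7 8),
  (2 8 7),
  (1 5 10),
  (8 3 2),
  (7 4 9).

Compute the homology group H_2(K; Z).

We work with the vertex ordering 1 < 2 < 3 < 4 < 5 < 6 < 7 < 8 < 9 < 10. The simplices of K, each written with vertices in increasing order, are:

  0-simplices (10): [1], [2], [3], [4], [5], [6], [7], [8], [9], [10]
  1-simplices (30): (30 of them)
  2-simplices (20): (20 of them)

Hence C_0 ≅ Z^10, C_1 ≅ Z^30, C_2 ≅ Z^20.

∂_1: C_1 → C_0 maps an edge to its endpoints' difference, ∂[p,q] = q − p.
The 10×30 boundary matrix has rank 9 and Smith normal form diag(1,1,1,1,1,1,1,1,1).

Boundary ∂_2: C_2 → C_1 acts by ∂[p,q,r] = [q,r] − [p,r] + [p,q]. For instance
  ∂[5,8,9] = [8,9] − [5,9] + [5,8],
  ∂[2,5,7] = [5,7] − [2,7] + [2,5].
The 30×20 boundary matrix has rank 20 and Smith normal form diag(1,1,1,1,1,1,1,1,1,1,1,1,1,1,1,1,1,1,1,2).

Reading off H_k = ker ∂_k / im ∂_{k+1}:

  H_2: rank ker ∂_2 − rank ∂_3 = (20 − 20) − 0 = 0, and there is no ∂_3, so H_2 = 0.

(K is a triangulation of the Klein bottle.)

H_2 ≅ 0.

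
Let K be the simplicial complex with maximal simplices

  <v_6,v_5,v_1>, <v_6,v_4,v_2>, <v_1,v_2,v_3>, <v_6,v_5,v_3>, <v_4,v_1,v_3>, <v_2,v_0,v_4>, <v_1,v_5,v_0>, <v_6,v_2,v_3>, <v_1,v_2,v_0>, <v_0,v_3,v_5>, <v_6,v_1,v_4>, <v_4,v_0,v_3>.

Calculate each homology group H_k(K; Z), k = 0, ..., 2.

We work with the vertex ordering v_0 < v_1 < v_2 < v_3 < v_4 < v_5 < v_6. The simplices of K, each written with vertices in increasing order, are:

  0-simplices (7): [v_0], [v_1], [v_2], [v_3], [v_4], [v_5], [v_6]
  1-simplices (18): (18 of them)
  2-simplices (12): (12 of them)

giving chain groups C_0 ≅ Z^7, C_1 ≅ Z^18, C_2 ≅ Z^12.

∂_1: C_1 → C_0 maps an edge to its endpoints' difference, ∂[p,q] = q − p. For instance
  ∂[v_2,v_3] = [v_3] − [v_2].
The 7×18 boundary matrix has rank 6 and Smith normal form diag(1,1,1,1,1,1).

Boundary ∂_2: C_2 → C_1 sends each 2-simplex [p,q,r] to [q,r] − [p,r] + [p,q]. For instance
  ∂[v_1,v_5,v_6] = [v_5,v_6] − [v_1,v_6] + [v_1,v_5],
  ∂[v_0,v_3,v_5] = [v_3,v_5] − [v_0,v_5] + [v_0,v_3].
The 18×12 boundary matrix has rank 12 and Smith normal form diag(1,1,1,1,1,1,1,1,1,1,1,2).

Now H_k = ker ∂_k / im ∂_{k+1}, so:

  H_0: rank C_0 − rank ∂_1 = 7 − 6 = 1, and the invariant factors of ∂_1 are all 1, so H_0 ≅ Z.
  H_1: rank ker ∂_1 − rank ∂_2 = (18 − 6) − 12 = 0, and ∂_2 has invariant factor 2 > 1, so H_1 ≅ Z/2.
  H_2: rank ker ∂_2 − rank ∂_3 = (12 − 12) − 0 = 0, and there is no ∂_3, so H_2 ≅ 0.

As a check, the Euler characteristic is 7 − 18 + 12 = 1, which agrees with 1 − 0 + 0 = 1.

H_0 ≅ Z,  H_1 ≅ Z/2,  H_2 = 0.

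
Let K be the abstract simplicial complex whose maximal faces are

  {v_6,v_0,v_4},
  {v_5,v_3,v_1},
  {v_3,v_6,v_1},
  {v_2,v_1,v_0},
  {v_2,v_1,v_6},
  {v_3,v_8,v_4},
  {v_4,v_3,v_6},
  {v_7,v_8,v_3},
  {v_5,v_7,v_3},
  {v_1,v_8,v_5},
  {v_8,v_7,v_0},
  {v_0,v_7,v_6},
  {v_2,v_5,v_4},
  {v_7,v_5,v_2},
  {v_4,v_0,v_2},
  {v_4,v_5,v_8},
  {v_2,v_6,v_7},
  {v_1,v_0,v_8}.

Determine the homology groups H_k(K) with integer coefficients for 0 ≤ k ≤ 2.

Order the vertices as v_0 < v_1 < v_2 < v_3 < v_4 < v_5 < v_6 < v_7 < v_8. Listing each simplex with vertices in this order, K has dimension 2 with simplices:

  0-simplices (9): [v_0], [v_1], [v_2], [v_3], [v_4], [v_5], [v_6], [v_7], [v_8]
  1-simplices (27): (27 of them)
  2-simplices (18): (18 of them)

giving chain groups C_0 ≅ Z^9, C_1 ≅ Z^27, C_2 ≅ Z^18.

Boundary ∂_1: C_1 → C_0 sends each edge [p,q] (with p < q) to q − p. For instance
  ∂[v_0,v_1] = [v_1] − [v_0].
This gives a 9×27 integer matrix of rank 8; reducing to Smith normal form yields diagonal entries (1,1,1,1,1,1,1,1).

∂_2: C_2 → C_1 maps a triangle to the signed sum of its edges. For instance
  ∂[v_3,v_5,v_7] = [v_5,v_7] − [v_3,v_7] + [v_3,v_5],
  ∂[v_2,v_6,v_7] = [v_6,v_7] − [v_2,v_7] + [v_2,v_6].
The resulting 27×18 matrix has rank 18, and its Smith normal form has invariant factors (1,1,1,1,1,1,1,1,1,1,1,1,1,1,1,1,1,2).

Reading off H_k = ker ∂_k / im ∂_{k+1}:

  H_0: rank C_0 − rank ∂_1 = 9 − 8 = 1, and the invariant factors of ∂_1 are all 1, so H_0 ≅ Z.
  H_1: rank ker ∂_1 − rank ∂_2 = (27 − 8) − 18 = 1, and ∂_2 has invariant factor 2 > 1, so H_1 ≅ Z ⊕ Z/2Z.
  H_2: rank ker ∂_2 − rank ∂_3 = (18 − 18) − 0 = 0, and there is no ∂_3, so H_2 ≅ 0.

As a check, the Euler characteristic is 9 − 27 + 18 = 0, which agrees with 1 − 1 + 0 = 0.
(K is a triangulation of the Klein bottle.)

H_0 = Z,  H_1 = Z ⊕ Z/2Z,  H_2 = 0.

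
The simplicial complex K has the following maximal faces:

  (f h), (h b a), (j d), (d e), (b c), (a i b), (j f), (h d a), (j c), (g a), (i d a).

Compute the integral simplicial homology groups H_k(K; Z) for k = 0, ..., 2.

Take the total order a < b < c < d < e < f < g < h < i < j on the vertex set. Then K (dimension 2) consists of the simplices:

  0-simplices (10): a, b, c, d, e, f, g, h, i, j
  1-simplices (15): ab, ad, ag, ah, ai, bc, bh, bi, cj, de, dh, di, dj, fh, fj
  2-simplices (4): abh, abi, adh, adi

Hence C_0 ≅ Z^10, C_1 ≅ Z^15, C_2 ≅ Z^4.

∂_1: C_1 → C_0 is given by ∂[p,q] = [q] − [p]. For instance
  ∂de = e − d.
As a 10×15 matrix over Z this has rank 9, with invariant factors (1,1,1,1,1,1,1,1,1).

Boundary ∂_2: C_2 → C_1 acts by ∂[p,q,r] = [q,r] − [p,r] + [p,q]. For instance
  ∂adi = di − ai + ad,
  ∂adh = dh − ah + ad.
As a 15×4 matrix over Z this has rank 4, with invariant factors (1,1,1,1).

From H_k ≅ ker(∂_k) / im(∂_{k+1}) we obtain:

  H_0: rank C_0 − rank ∂_1 = 10 − 9 = 1, and the invariant factors of ∂_1 are all 1, so H_0 ≅ Z.
  H_1: rank ker ∂_1 − rank ∂_2 = (15 − 9) − 4 = 2, and the invariant factors of ∂_2 are all 1, so H_1 ≅ Z^2.
  H_2: rank ker ∂_2 − rank ∂_3 = (4 − 4) − 0 = 0, and there is no ∂_3, so H_2 ≅ 0.

H_0 ≅ Z,  H_1 ≅ Z^2,  H_2 = 0.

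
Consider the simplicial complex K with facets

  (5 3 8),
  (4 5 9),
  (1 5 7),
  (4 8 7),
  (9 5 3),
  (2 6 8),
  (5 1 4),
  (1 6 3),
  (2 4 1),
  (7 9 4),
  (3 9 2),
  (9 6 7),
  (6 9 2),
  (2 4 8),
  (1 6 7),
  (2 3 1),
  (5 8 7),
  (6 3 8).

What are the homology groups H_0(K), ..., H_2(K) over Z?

Fix the vertex order 1 < 2 < 3 < 4 < 5 < 6 < 7 < 8 < 9 and write every simplex with vertices in increasing order. Then dim K = 2 and the simplices of K are:

  0-simplices (9): [1], [2], [3], [4], [5], [6], [7], [8], [9]
  1-simplices (27): (27 of them)
  2-simplices (18): [1,2,3], [1,2,4], [1,3,6], [1,4,5], [1,5,7], [1,6,7], [2,3,9], [2,4,8], [2,6,8], [2,6,9], [3,5,8], [3,5,9], [3,6,8], [4,5,9], [4,7,8], [4,7,9], [5,7,8], [6,7,9]

giving chain groups C_0 ≅ Z^9, C_1 ≅ Z^27, C_2 ≅ Z^18.

The boundary map ∂_1: C_1 → C_0 is given by ∂[p,q] = [q] − [p].
The 9×27 boundary matrix has rank 8 and Smith normal form diag(1,1,1,1,1,1,1,1).

The boundary map ∂_2: C_2 → C_1 maps a triangle to the signed sum of its edges. For instance
  ∂[1,5,7] = [5,7] − [1,7] + [1,5],
  ∂[3,5,8] = [5,8] − [3,8] + [3,5].
The 27×18 boundary matrix has rank 18 and Smith normal form diag(1,1,1,1,1,1,1,1,1,1,1,1,1,1,1,1,1,2).

Reading off H_k = ker ∂_k / im ∂_{k+1}:

  H_0: rank C_0 − rank ∂_1 = 9 − 8 = 1, and the invariant factors of ∂_1 are all 1, so H_0 ≅ Z.
  H_1: rank ker ∂_1 − rank ∂_2 = (27 − 8) − 18 = 1, and ∂_2 has invariant factor 2 > 1, so H_1 ≅ Z ⊕ Z/2.
  H_2: rank ker ∂_2 − rank ∂_3 = (18 − 18) − 0 = 0, and there is no ∂_3, so H_2 ≅ 0.

H_0 = Z,  H_1 = Z ⊕ Z/2,  H_2 = 0.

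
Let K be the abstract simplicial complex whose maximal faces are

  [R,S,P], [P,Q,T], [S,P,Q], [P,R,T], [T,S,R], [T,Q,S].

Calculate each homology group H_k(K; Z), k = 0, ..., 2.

H_0 = Z,  H_1 = 0,  H_2 = Z.

Order the vertices as P < Q < R < S < T. Listing each simplex with vertices in this order, K has dimension 2 with simplices:

  0-simplices (5): P, Q, R, S, T
  1-simplices (9): PQ, PR, PS, PT, QS, QT, RS, RT, ST
  2-simplices (6): PQS, PQT, PRS, PRT, QST, RST

so the chain groups are C_0 ≅ Z^5, C_1 ≅ Z^9, C_2 ≅ Z^6.

The boundary map ∂_1: C_1 → C_0 is given by ∂[p,q] = [q] − [p]. For instance
  ∂PQ = Q − P.
The 5×9 boundary matrix has rank 4 and Smith normal form diag(1,1,1,1).

The boundary map ∂_2: C_2 → C_1 maps a triangle to the signed sum of its edges. For instance
  ∂PQT = QT − PT + PQ,
  ∂PRS = RS − PS + PR.
The 9×6 boundary matrix has rank 5 and Smith normal form diag(1,1,1,1,1).

Computing H_k = (kernel of ∂_k) / (image of ∂_{k+1}):

  H_0: rank C_0 − rank ∂_1 = 5 − 4 = 1, and the invariant factors of ∂_1 are all 1, so H_0 = Z.
  H_1: rank ker ∂_1 − rank ∂_2 = (9 − 4) − 5 = 0, and the invariant factors of ∂_2 are all 1, so H_1 = 0.
  H_2: rank ker ∂_2 − rank ∂_3 = (6 − 5) − 0 = 1, and there is no ∂_3, so H_2 = Z.

As a check, the Euler characteristic is 5 − 9 + 6 = 2, which agrees with 1 − 0 + 1 = 2.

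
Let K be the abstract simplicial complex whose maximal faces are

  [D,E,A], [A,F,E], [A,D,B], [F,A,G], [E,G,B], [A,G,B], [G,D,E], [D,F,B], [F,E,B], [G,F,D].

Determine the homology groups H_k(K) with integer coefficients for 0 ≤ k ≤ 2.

H_0 ≅ Z,  H_1 ≅ Z/2Z,  H_2 = 0.

K has 6 vertices, 15 edges, 10 triangles.
rank ∂_0 = 0, rank ∂_1 = 5 ⇒ b_0 = 6 − 0 − 5 = 1; all invariant factors of ∂_1 are 1 so no torsion. So H_0 = Z.
rank ∂_1 = 5, rank ∂_2 = 10 ⇒ b_1 = 15 − 5 − 10 = 0; ∂_2 has invariant factor(s) [2] giving torsion. So H_1 = Z/2Z.
rank ∂_2 = 10, rank ∂_3 = 0 ⇒ b_2 = 10 − 10 − 0 = 0. So H_2 = 0.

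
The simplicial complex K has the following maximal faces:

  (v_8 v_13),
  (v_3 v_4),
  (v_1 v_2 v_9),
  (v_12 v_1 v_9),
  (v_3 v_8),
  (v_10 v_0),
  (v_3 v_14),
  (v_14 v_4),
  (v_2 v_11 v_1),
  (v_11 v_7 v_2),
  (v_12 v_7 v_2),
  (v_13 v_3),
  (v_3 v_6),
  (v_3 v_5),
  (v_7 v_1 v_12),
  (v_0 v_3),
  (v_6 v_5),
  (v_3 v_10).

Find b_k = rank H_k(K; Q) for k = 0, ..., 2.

Take the total order v_0 < v_1 < v_2 < v_3 < v_4 < v_5 < v_6 < v_7 < v_8 < v_9 < v_10 < v_11 < v_12 < v_13 < v_14 on the vertex set. Then K (dimension 2) consists of the simplices:

  0-simplices (15): [v_0], [v_1], [v_2], [v_3], [v_4], [v_5], [v_6], [v_7], [v_8], [v_9], [v_10], [v_11], [v_12], [v_13], [v_14]
  1-simplices (24): (24 of them)
  2-simplices (6): [v_1,v_2,v_9], [v_1,v_2,v_11], [v_1,v_7,v_12], [v_1,v_9,v_12], [v_2,v_7,v_11], [v_2,v_7,v_12]

Hence C_0 ≅ Z^15, C_1 ≅ Z^24, C_2 ≅ Z^6.

Boundary ∂_1: C_1 → C_0 maps an edge to its endpoints' difference, ∂[p,q] = q − p. For instance
  ∂[v_4,v_14] = [v_14] − [v_4].
This gives a 15×24 integer matrix of rank 13; reducing to Smith normal form yields diagonal entries (1,1,1,1,1,1,1,1,1,1,1,1,1).

∂_2: C_2 → C_1 sends each 2-simplex [p,q,r] to [q,r] − [p,r] + [p,q]. For instance
  ∂[v_2,v_7,v_12] = [v_7,v_12] − [v_2,v_12] + [v_2,v_7],
  ∂[v_1,v_7,v_12] = [v_7,v_12] − [v_1,v_12] + [v_1,v_7].
The resulting 24×6 matrix has rank 6, and its Smith normal form has invariant factors (1,1,1,1,1,1).

Reading off H_k = ker ∂_k / im ∂_{k+1}:

  H_0: rank C_0 − rank ∂_1 = 15 − 13 = 2, and the invariant factors of ∂_1 are all 1, so H_0 ≅ Z^2.
  H_1: rank ker ∂_1 − rank ∂_2 = (24 − 13) − 6 = 5, and the invariant factors of ∂_2 are all 1, so H_1 ≅ Z^5.
  H_2: rank ker ∂_2 − rank ∂_3 = (6 − 6) − 0 = 0, and there is no ∂_3, so H_2 ≅ 0.

As a check, the Euler characteristic is 15 − 24 + 6 = -3, which agrees with 2 − 5 + 0 = -3.

Hence the Betti numbers are b_0 = 2, b_1 = 5, b_2 = 0.

b_0 = 2, b_1 = 5, b_2 = 0.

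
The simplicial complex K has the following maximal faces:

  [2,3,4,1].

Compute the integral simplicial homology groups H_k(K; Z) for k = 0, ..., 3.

H_0 ≅ Z,  H_1 = 0,  H_2 = 0,  H_3 = 0.

Order the vertices as 1 < 2 < 3 < 4. Listing each simplex with vertices in this order, K has dimension 3 with simplices:

  0-simplices (4): [1], [2], [3], [4]
  1-simplices (6): [1,2], [1,3], [1,4], [2,3], [2,4], [3,4]
  2-simplices (4): [1,2,3], [1,2,4], [1,3,4], [2,3,4]
  3-simplices (1): [1,2,3,4]

Hence C_0 ≅ Z^4, C_1 ≅ Z^6, C_2 ≅ Z^4, C_3 ≅ Z^1.

Boundary ∂_1: C_1 → C_0 sends each edge [p,q] (with p < q) to q − p.
The resulting 4×6 matrix has rank 3, and its Smith normal form has invariant factors (1,1,1).

Boundary ∂_2: C_2 → C_1 maps a triangle to the signed sum of its edges. For instance
  ∂[1,3,4] = [3,4] − [1,4] + [1,3],
  ∂[1,2,4] = [2,4] − [1,4] + [1,2].
The resulting 6×4 matrix has rank 3, and its Smith normal form has invariant factors (1,1,1).

The boundary map ∂_3: C_3 → C_2 sends each 3-simplex σ to the alternating sum Σ_i (−1)^i (σ with its i-th vertex removed). For instance
  ∂[1,2,3,4] = [2,3,4] − [1,3,4] + [1,2,4] − [1,2,3].
The 4×1 boundary matrix has rank 1 and Smith normal form diag(1).

Now H_k = ker ∂_k / im ∂_{k+1}, so:

  H_0: rank C_0 − rank ∂_1 = 4 − 3 = 1, and the invariant factors of ∂_1 are all 1, so H_0 ≅ Z.
  H_1: rank ker ∂_1 − rank ∂_2 = (6 − 3) − 3 = 0, and the invariant factors of ∂_2 are all 1, so H_1 ≅ 0.
  H_2: rank ker ∂_2 − rank ∂_3 = (4 − 3) − 1 = 0, and the invariant factors of ∂_3 are all 1, so H_2 ≅ 0.
  H_3: rank ker ∂_3 − rank ∂_4 = (1 − 1) − 0 = 0, and there is no ∂_4, so H_3 ≅ 0.

As a check, the Euler characteristic is 4 − 6 + 4 − 1 = 1, which agrees with 1 − 0 + 0 − 0 = 1.
(K is a triangulation of the 3-simplex.)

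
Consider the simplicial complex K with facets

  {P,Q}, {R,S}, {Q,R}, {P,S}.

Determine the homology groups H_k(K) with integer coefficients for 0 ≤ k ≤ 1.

H_0 = Z,  H_1 = Z.

We work with the vertex ordering P < Q < R < S. The simplices of K, each written with vertices in increasing order, are:

  0-simplices (4): P, Q, R, S
  1-simplices (4): PQ, PS, QR, RS

Hence C_0 ≅ Z^4, C_1 ≅ Z^4.

∂_1: C_1 → C_0 sends each edge [p,q] (with p < q) to q − p. For instance
  ∂RS = S − R.
The 4×4 boundary matrix has rank 3 and Smith normal form diag(1,1,1).

From H_k ≅ ker(∂_k) / im(∂_{k+1}) we obtain:

  H_0: rank C_0 − rank ∂_1 = 4 − 3 = 1, and the invariant factors of ∂_1 are all 1, so H_0 ≅ Z.
  H_1: rank ker ∂_1 − rank ∂_2 = (4 − 3) − 0 = 1, and there is no ∂_2, so H_1 ≅ Z.

As a check, the Euler characteristic is 4 − 4 = 0, which agrees with 1 − 1 = 0.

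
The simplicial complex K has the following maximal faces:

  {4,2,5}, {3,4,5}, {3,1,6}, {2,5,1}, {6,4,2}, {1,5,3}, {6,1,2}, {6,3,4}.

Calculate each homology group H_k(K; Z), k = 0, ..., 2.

Order the vertices as 1 < 2 < 3 < 4 < 5 < 6. Listing each simplex with vertices in this order, K has dimension 2 with simplices:

  0-simplices (6): [1], [2], [3], [4], [5], [6]
  1-simplices (12): [1,2], [1,3], [1,5], [1,6], [2,4], [2,5], [2,6], [3,4], [3,5], [3,6], [4,5], [4,6]
  2-simplices (8): [1,2,5], [1,2,6], [1,3,5], [1,3,6], [2,4,5], [2,4,6], [3,4,5], [3,4,6]

Hence C_0 ≅ Z^6, C_1 ≅ Z^12, C_2 ≅ Z^8.

The boundary map ∂_1: C_1 → C_0 is given by ∂[p,q] = [q] − [p]. For instance
  ∂[1,5] = [5] − [1].
The 6×12 boundary matrix has rank 5 and Smith normal form diag(1,1,1,1,1).

∂_2: C_2 → C_1 sends each 2-simplex [p,q,r] to [q,r] − [p,r] + [p,q]. For instance
  ∂[1,2,6] = [2,6] − [1,6] + [1,2],
  ∂[3,4,6] = [4,6] − [3,6] + [3,4].
This gives a 12×8 integer matrix of rank 7; reducing to Smith normal form yields diagonal entries (1,1,1,1,1,1,1).

Now H_k = ker ∂_k / im ∂_{k+1}, so:

  H_0: rank C_0 − rank ∂_1 = 6 − 5 = 1, and the invariant factors of ∂_1 are all 1, so H_0 ≅ Z.
  H_1: rank ker ∂_1 − rank ∂_2 = (12 − 5) − 7 = 0, and the invariant factors of ∂_2 are all 1, so H_1 ≅ 0.
  H_2: rank ker ∂_2 − rank ∂_3 = (8 − 7) − 0 = 1, and there is no ∂_3, so H_2 ≅ Z.

As a check, the Euler characteristic is 6 − 12 + 8 = 2, which agrees with 1 − 0 + 1 = 2.

H_0 ≅ Z,  H_1 = 0,  H_2 ≅ Z.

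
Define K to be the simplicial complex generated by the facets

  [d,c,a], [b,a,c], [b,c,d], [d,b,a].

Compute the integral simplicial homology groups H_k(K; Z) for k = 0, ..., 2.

We work with the vertex ordering a < b < c < d. The simplices of K, each written with vertices in increasing order, are:

  0-simplices (4): a, b, c, d
  1-simplices (6): ab, ac, ad, bc, bd, cd
  2-simplices (4): abc, abd, acd, bcd

Hence C_0 ≅ Z^4, C_1 ≅ Z^6, C_2 ≅ Z^4.

Boundary ∂_1: C_1 → C_0 maps an edge to its endpoints' difference, ∂[p,q] = q − p.
The 4×6 boundary matrix has rank 3 and Smith normal form diag(1,1,1).

The boundary map ∂_2: C_2 → C_1 acts by ∂[p,q,r] = [q,r] − [p,r] + [p,q]. For instance
  ∂acd = cd − ad + ac,
  ∂bcd = cd − bd + bc.
This gives a 6×4 integer matrix of rank 3; reducing to Smith normal form yields diagonal entries (1,1,1).

From H_k ≅ ker(∂_k) / im(∂_{k+1}) we obtain:

  H_0: rank C_0 − rank ∂_1 = 4 − 3 = 1, and the invariant factors of ∂_1 are all 1, so H_0 ≅ Z.
  H_1: rank ker ∂_1 − rank ∂_2 = (6 − 3) − 3 = 0, and the invariant factors of ∂_2 are all 1, so H_1 ≅ 0.
  H_2: rank ker ∂_2 − rank ∂_3 = (4 − 3) − 0 = 1, and there is no ∂_3, so H_2 ≅ Z.

(K is a triangulation of the 2-sphere S^2.)

H_0 = Z,  H_1 = 0,  H_2 = Z.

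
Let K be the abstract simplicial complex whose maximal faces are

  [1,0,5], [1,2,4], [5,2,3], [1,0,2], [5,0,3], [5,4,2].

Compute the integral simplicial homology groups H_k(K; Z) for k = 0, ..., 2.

We work with the vertex ordering 0 < 1 < 2 < 3 < 4 < 5. The simplices of K, each written with vertices in increasing order, are:

  0-simplices (6): [0], [1], [2], [3], [4], [5]
  1-simplices (12): [0,1], [0,2], [0,3], [0,5], [1,2], [1,4], [1,5], [2,3], [2,4], [2,5], [3,5], [4,5]
  2-simplices (6): [0,1,2], [0,1,5], [0,3,5], [1,2,4], [2,3,5], [2,4,5]

Hence C_0 ≅ Z^6, C_1 ≅ Z^12, C_2 ≅ Z^6.

The boundary map ∂_1: C_1 → C_0 is given by ∂[p,q] = [q] − [p].
The resulting 6×12 matrix has rank 5, and its Smith normal form has invariant factors (1,1,1,1,1).

The boundary map ∂_2: C_2 → C_1 sends each 2-simplex [p,q,r] to [q,r] − [p,r] + [p,q]. For instance
  ∂[2,4,5] = [4,5] − [2,5] + [2,4],
  ∂[1,2,4] = [2,4] − [1,4] + [1,2].
The 12×6 boundary matrix has rank 6 and Smith normal form diag(1,1,1,1,1,1).

From H_k ≅ ker(∂_k) / im(∂_{k+1}) we obtain:

  H_0: rank C_0 − rank ∂_1 = 6 − 5 = 1, and the invariant factors of ∂_1 are all 1, so H_0 ≅ Z.
  H_1: rank ker ∂_1 − rank ∂_2 = (12 − 5) − 6 = 1, and the invariant factors of ∂_2 are all 1, so H_1 ≅ Z.
  H_2: rank ker ∂_2 − rank ∂_3 = (6 − 6) − 0 = 0, and there is no ∂_3, so H_2 ≅ 0.

As a check, the Euler characteristic is 6 − 12 + 6 = 0, which agrees with 1 − 1 + 0 = 0.
(K is a triangulation of the cylinder S^1 x I.)

H_0 = Z,  H_1 = Z,  H_2 = 0.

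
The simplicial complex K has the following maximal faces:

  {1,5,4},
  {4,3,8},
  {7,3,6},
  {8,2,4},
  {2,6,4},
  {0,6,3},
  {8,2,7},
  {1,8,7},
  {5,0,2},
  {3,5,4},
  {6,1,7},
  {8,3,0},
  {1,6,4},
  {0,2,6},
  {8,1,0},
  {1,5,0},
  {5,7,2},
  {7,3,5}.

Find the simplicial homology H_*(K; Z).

H_0 ≅ Z,  H_1 ≅ Z^2,  H_2 ≅ Z.

We work with the vertex ordering 0 < 1 < 2 < 3 < 4 < 5 < 6 < 7 < 8. The simplices of K, each written with vertices in increasing order, are:

  0-simplices (9): [0], [1], [2], [3], [4], [5], [6], [7], [8]
  1-simplices (27): (27 of them)
  2-simplices (18): [0,1,5], [0,1,8], [0,2,5], [0,2,6], [0,3,6], [0,3,8], [1,4,5], [1,4,6], [1,6,7], [1,7,8], [2,4,6], [2,4,8], [2,5,7], [2,7,8], [3,4,5], [3,4,8], [3,5,7], [3,6,7]

giving chain groups C_0 ≅ Z^9, C_1 ≅ Z^27, C_2 ≅ Z^18.

∂_1: C_1 → C_0 sends each edge [p,q] (with p < q) to q − p. For instance
  ∂[4,8] = [8] − [4].
This gives a 9×27 integer matrix of rank 8; reducing to Smith normal form yields diagonal entries (1,1,1,1,1,1,1,1).

Boundary ∂_2: C_2 → C_1 acts by ∂[p,q,r] = [q,r] − [p,r] + [p,q]. For instance
  ∂[0,1,8] = [1,8] − [0,8] + [0,1],
  ∂[0,2,5] = [2,5] − [0,5] + [0,2].
This gives a 27×18 integer matrix of rank 17; reducing to Smith normal form yields diagonal entries (1,1,1,1,1,1,1,1,1,1,1,1,1,1,1,1,1).

Reading off H_k = ker ∂_k / im ∂_{k+1}:

  H_0: rank C_0 − rank ∂_1 = 9 − 8 = 1, and the invariant factors of ∂_1 are all 1, so H_0 ≅ Z.
  H_1: rank ker ∂_1 − rank ∂_2 = (27 − 8) − 17 = 2, and the invariant factors of ∂_2 are all 1, so H_1 ≅ Z^2.
  H_2: rank ker ∂_2 − rank ∂_3 = (18 − 17) − 0 = 1, and there is no ∂_3, so H_2 ≅ Z.

As a check, the Euler characteristic is 9 − 27 + 18 = 0, which agrees with 1 − 2 + 1 = 0.
(K is a triangulation of the torus T^2.)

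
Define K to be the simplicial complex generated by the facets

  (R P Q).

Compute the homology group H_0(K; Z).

H_0 = Z.

Take the total order P < Q < R on the vertex set. Then K (dimension 2) consists of the simplices:

  0-simplices (3): P, Q, R
  1-simplices (3): PQ, PR, QR
  2-simplices (1): PQR

giving chain groups C_0 ≅ Z^3, C_1 ≅ Z^3, C_2 ≅ Z^1.

Boundary ∂_1: C_1 → C_0 sends each edge [p,q] (with p < q) to q − p. For instance
  ∂PQ = Q − P.
As a 3×3 matrix over Z this has rank 2, with invariant factors (1,1).

∂_2: C_2 → C_1 acts by ∂[p,q,r] = [q,r] − [p,r] + [p,q]. For instance
  ∂PQR = QR − PR + PQ.
As a 3×1 matrix over Z this has rank 1, with invariant factors (1).

From H_k ≅ ker(∂_k) / im(∂_{k+1}) we obtain:

  H_0: rank C_0 − rank ∂_1 = 3 − 2 = 1, and the invariant factors of ∂_1 are all 1, so H_0 ≅ Z.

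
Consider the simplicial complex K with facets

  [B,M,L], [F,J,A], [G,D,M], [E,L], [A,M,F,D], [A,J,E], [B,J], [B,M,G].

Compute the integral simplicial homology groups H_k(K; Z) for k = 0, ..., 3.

Take the total order A < B < D < E < F < G < J < L < M on the vertex set. Then K (dimension 3) consists of the simplices:

  0-simplices (9): A, B, D, E, F, G, J, L, M
  1-simplices (18): AD, AE, AF, AJ, AM, BG, BJ, BL, BM, DF, DG, DM, EJ, EL, FJ, FM, GM, LM
  2-simplices (9): ADF, ADM, AEJ, AFJ, AFM, BGM, BLM, DFM, DGM
  3-simplices (1): ADFM

so the chain groups are C_0 ≅ Z^9, C_1 ≅ Z^18, C_2 ≅ Z^9, C_3 ≅ Z^1.

Boundary ∂_1: C_1 → C_0 maps an edge to its endpoints' difference, ∂[p,q] = q − p.
The resulting 9×18 matrix has rank 8, and its Smith normal form has invariant factors (1,1,1,1,1,1,1,1).

Boundary ∂_2: C_2 → C_1 maps a triangle to the signed sum of its edges. For instance
  ∂ADF = DF − AF + AD,
  ∂DGM = GM − DM + DG.
This gives a 18×9 integer matrix of rank 8; reducing to Smith normal form yields diagonal entries (1,1,1,1,1,1,1,1).

The boundary map ∂_3: C_3 → C_2 sends each 3-simplex σ to the alternating sum Σ_i (−1)^i (σ with its i-th vertex removed). For instance
  ∂ADFM = DFM − AFM + ADM − ADF.
The 9×1 boundary matrix has rank 1 and Smith normal form diag(1).

From H_k ≅ ker(∂_k) / im(∂_{k+1}) we obtain:

  H_0: rank C_0 − rank ∂_1 = 9 − 8 = 1, and the invariant factors of ∂_1 are all 1, so H_0 ≅ Z.
  H_1: rank ker ∂_1 − rank ∂_2 = (18 − 8) − 8 = 2, and the invariant factors of ∂_2 are all 1, so H_1 ≅ Z^2.
  H_2: rank ker ∂_2 − rank ∂_3 = (9 − 8) − 1 = 0, and the invariant factors of ∂_3 are all 1, so H_2 ≅ 0.
  H_3: rank ker ∂_3 − rank ∂_4 = (1 − 1) − 0 = 0, and there is no ∂_4, so H_3 ≅ 0.

H_0 = Z,  H_1 = Z^2,  H_2 = 0,  H_3 = 0.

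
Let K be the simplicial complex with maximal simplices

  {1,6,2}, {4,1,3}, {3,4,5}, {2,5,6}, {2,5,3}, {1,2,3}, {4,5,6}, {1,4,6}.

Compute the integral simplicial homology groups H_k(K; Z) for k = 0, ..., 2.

We work with the vertex ordering 1 < 2 < 3 < 4 < 5 < 6. The simplices of K, each written with vertices in increasing order, are:

  0-simplices (6): [1], [2], [3], [4], [5], [6]
  1-simplices (12): [1,2], [1,3], [1,4], [1,6], [2,3], [2,5], [2,6], [3,4], [3,5], [4,5], [4,6], [5,6]
  2-simplices (8): [1,2,3], [1,2,6], [1,3,4], [1,4,6], [2,3,5], [2,5,6], [3,4,5], [4,5,6]

giving chain groups C_0 ≅ Z^6, C_1 ≅ Z^12, C_2 ≅ Z^8.

The boundary map ∂_1: C_1 → C_0 maps an edge to its endpoints' difference, ∂[p,q] = q − p.
As a 6×12 matrix over Z this has rank 5, with invariant factors (1,1,1,1,1).

∂_2: C_2 → C_1 sends each 2-simplex [p,q,r] to [q,r] − [p,r] + [p,q]. For instance
  ∂[2,3,5] = [3,5] − [2,5] + [2,3],
  ∂[4,5,6] = [5,6] − [4,6] + [4,5].
The resulting 12×8 matrix has rank 7, and its Smith normal form has invariant factors (1,1,1,1,1,1,1).

Reading off H_k = ker ∂_k / im ∂_{k+1}:

  H_0: rank C_0 − rank ∂_1 = 6 − 5 = 1, and the invariant factors of ∂_1 are all 1, so H_0 ≅ Z.
  H_1: rank ker ∂_1 − rank ∂_2 = (12 − 5) − 7 = 0, and the invariant factors of ∂_2 are all 1, so H_1 ≅ 0.
  H_2: rank ker ∂_2 − rank ∂_3 = (8 − 7) − 0 = 1, and there is no ∂_3, so H_2 ≅ Z.

As a check, the Euler characteristic is 6 − 12 + 8 = 2, which agrees with 1 − 0 + 1 = 2.

H_0 = Z,  H_1 = 0,  H_2 = Z.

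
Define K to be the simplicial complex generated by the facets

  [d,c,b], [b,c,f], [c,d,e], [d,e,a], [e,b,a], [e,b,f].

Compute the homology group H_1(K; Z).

Order the vertices as a < b < c < d < e < f. Listing each simplex with vertices in this order, K has dimension 2 with simplices:

  0-simplices (6): a, b, c, d, e, f
  1-simplices (12): ab, ad, ae, bc, bd, be, bf, cd, ce, cf, de, ef
  2-simplices (6): abe, ade, bcd, bcf, bef, cde

Hence C_0 ≅ Z^6, C_1 ≅ Z^12, C_2 ≅ Z^6.

∂_1: C_1 → C_0 sends each edge [p,q] (with p < q) to q − p.
The resulting 6×12 matrix has rank 5, and its Smith normal form has invariant factors (1,1,1,1,1).

Boundary ∂_2: C_2 → C_1 acts by ∂[p,q,r] = [q,r] − [p,r] + [p,q]. For instance
  ∂ade = de − ae + ad,
  ∂cde = de − ce + cd.
The resulting 12×6 matrix has rank 6, and its Smith normal form has invariant factors (1,1,1,1,1,1).

From H_k ≅ ker(∂_k) / im(∂_{k+1}) we obtain:

  H_1: rank ker ∂_1 − rank ∂_2 = (12 − 5) − 6 = 1, and the invariant factors of ∂_2 are all 1, so H_1 ≅ Z.

H_1 ≅ Z.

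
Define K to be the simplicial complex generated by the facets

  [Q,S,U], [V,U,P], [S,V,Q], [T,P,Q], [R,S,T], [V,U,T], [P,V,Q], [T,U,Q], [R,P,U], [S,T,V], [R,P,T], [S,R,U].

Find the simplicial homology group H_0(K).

Take the total order P < Q < R < S < T < U < V on the vertex set. Then K (dimension 2) consists of the simplices:

  0-simplices (7): P, Q, R, S, T, U, V
  1-simplices (18): PQ, PR, PT, PU, PV, QS, QT, QU, QV, RS, RT, RU, ST, SU, SV, TU, TV, UV
  2-simplices (12): PQT, PQV, PRT, PRU, PUV, QSU, QSV, QTU, RST, RSU, STV, TUV

Hence C_0 ≅ Z^7, C_1 ≅ Z^18, C_2 ≅ Z^12.

Boundary ∂_1: C_1 → C_0 sends each edge [p,q] (with p < q) to q − p.
This gives a 7×18 integer matrix of rank 6; reducing to Smith normal form yields diagonal entries (1,1,1,1,1,1).

Boundary ∂_2: C_2 → C_1 sends each 2-simplex [p,q,r] to [q,r] − [p,r] + [p,q]. For instance
  ∂PRT = RT − PT + PR,
  ∂TUV = UV − TV + TU.
The 18×12 boundary matrix has rank 12 and Smith normal form diag(1,1,1,1,1,1,1,1,1,1,1,2).

Computing H_k = (kernel of ∂_k) / (image of ∂_{k+1}):

  H_0: rank C_0 − rank ∂_1 = 7 − 6 = 1, and the invariant factors of ∂_1 are all 1, so H_0 ≅ Z.

H_0 ≅ Z.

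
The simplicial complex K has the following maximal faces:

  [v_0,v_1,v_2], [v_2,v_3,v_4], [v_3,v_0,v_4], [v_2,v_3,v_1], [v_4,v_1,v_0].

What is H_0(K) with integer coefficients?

H_0 = Z.

We work with the vertex ordering v_0 < v_1 < v_2 < v_3 < v_4. The simplices of K, each written with vertices in increasing order, are:

  0-simplices (5): [v_0], [v_1], [v_2], [v_3], [v_4]
  1-simplices (10): [v_0,v_1], [v_0,v_2], [v_0,v_3], [v_0,v_4], [v_1,v_2], [v_1,v_3], [v_1,v_4], [v_2,v_3], [v_2,v_4], [v_3,v_4]
  2-simplices (5): [v_0,v_1,v_2], [v_0,v_1,v_4], [v_0,v_3,v_4], [v_1,v_2,v_3], [v_2,v_3,v_4]

Hence C_0 ≅ Z^5, C_1 ≅ Z^10, C_2 ≅ Z^5.

Boundary ∂_1: C_1 → C_0 is given by ∂[p,q] = [q] − [p]. For instance
  ∂[v_1,v_2] = [v_2] − [v_1].
This gives a 5×10 integer matrix of rank 4; reducing to Smith normal form yields diagonal entries (1,1,1,1).

Boundary ∂_2: C_2 → C_1 sends each 2-simplex [p,q,r] to [q,r] − [p,r] + [p,q]. For instance
  ∂[v_2,v_3,v_4] = [v_3,v_4] − [v_2,v_4] + [v_2,v_3],
  ∂[v_0,v_1,v_4] = [v_1,v_4] − [v_0,v_4] + [v_0,v_1].
The resulting 10×5 matrix has rank 5, and its Smith normal form has invariant factors (1,1,1,1,1).

Reading off H_k = ker ∂_k / im ∂_{k+1}:

  H_0: rank C_0 − rank ∂_1 = 5 − 4 = 1, and the invariant factors of ∂_1 are all 1, so H_0 = Z.

(K is a triangulation of the Möbius band.)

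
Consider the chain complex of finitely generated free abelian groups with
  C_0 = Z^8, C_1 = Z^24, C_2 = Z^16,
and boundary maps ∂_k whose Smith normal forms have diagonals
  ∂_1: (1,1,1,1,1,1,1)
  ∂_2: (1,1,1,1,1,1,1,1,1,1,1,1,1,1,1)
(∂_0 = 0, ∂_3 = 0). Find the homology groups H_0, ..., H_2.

H_0 ≅ Z,  H_1 ≅ Z^2,  H_2 ≅ Z.

H_0: b_0 = 8 − 0 − 7 = 1; torsion from ∂_1 factors > 1: none. So H_0 ≅ Z.
H_1: b_1 = 24 − 7 − 15 = 2; torsion from ∂_2 factors > 1: none. So H_1 ≅ Z^2.
H_2: b_2 = 16 − 15 − 0 = 1; torsion from ∂_3 factors > 1: none. So H_2 ≅ Z.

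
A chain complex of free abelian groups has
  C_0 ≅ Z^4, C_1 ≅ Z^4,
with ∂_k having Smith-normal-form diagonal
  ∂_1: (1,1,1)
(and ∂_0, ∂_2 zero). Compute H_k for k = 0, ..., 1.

H_0: b_0 = 4 − 0 − 3 = 1; torsion from ∂_1 factors > 1: none. So H_0 ≅ Z.
H_1: b_1 = 4 − 3 − 0 = 1; torsion from ∂_2 factors > 1: none. So H_1 ≅ Z.

H_0 ≅ Z,  H_1 ≅ Z.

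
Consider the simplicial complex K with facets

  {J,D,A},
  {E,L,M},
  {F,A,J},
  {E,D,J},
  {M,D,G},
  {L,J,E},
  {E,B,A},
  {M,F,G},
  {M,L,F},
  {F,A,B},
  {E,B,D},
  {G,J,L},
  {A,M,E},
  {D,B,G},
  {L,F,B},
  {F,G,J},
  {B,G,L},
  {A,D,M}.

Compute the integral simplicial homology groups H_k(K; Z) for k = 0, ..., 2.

Take the total order A < B < D < E < F < G < J < L < M on the vertex set. Then K (dimension 2) consists of the simplices:

  0-simplices (9): A, B, D, E, F, G, J, L, M
  1-simplices (27): AB, AD, AE, AF, AJ, AM, BD, BE, BF, BG, BL, DE, DG, DJ, DM, EJ, EL, EM, FG, FJ, FL, FM, GJ, GL, GM, JL, LM
  2-simplices (18): ABE, ABF, ADJ, ADM, AEM, AFJ, BDE, BDG, BFL, BGL, DEJ, DGM, EJL, ELM, FGJ, FGM, FLM, GJL

so the chain groups are C_0 ≅ Z^9, C_1 ≅ Z^27, C_2 ≅ Z^18.

Boundary ∂_1: C_1 → C_0 maps an edge to its endpoints' difference, ∂[p,q] = q − p. For instance
  ∂BF = F − B.
The resulting 9×27 matrix has rank 8, and its Smith normal form has invariant factors (1,1,1,1,1,1,1,1).

Boundary ∂_2: C_2 → C_1 acts by ∂[p,q,r] = [q,r] − [p,r] + [p,q]. For instance
  ∂BGL = GL − BL + BG,
  ∂ELM = LM − EM + EL.
As a 27×18 matrix over Z this has rank 18, with invariant factors (1,1,1,1,1,1,1,1,1,1,1,1,1,1,1,1,1,2).

Reading off H_k = ker ∂_k / im ∂_{k+1}:

  H_0: rank C_0 − rank ∂_1 = 9 − 8 = 1, and the invariant factors of ∂_1 are all 1, so H_0 = Z.
  H_1: rank ker ∂_1 − rank ∂_2 = (27 − 8) − 18 = 1, and ∂_2 has invariant factor 2 > 1, so H_1 = Z ⊕ Z/2.
  H_2: rank ker ∂_2 − rank ∂_3 = (18 − 18) − 0 = 0, and there is no ∂_3, so H_2 = 0.

H_0 = Z,  H_1 = Z ⊕ Z/2,  H_2 = 0.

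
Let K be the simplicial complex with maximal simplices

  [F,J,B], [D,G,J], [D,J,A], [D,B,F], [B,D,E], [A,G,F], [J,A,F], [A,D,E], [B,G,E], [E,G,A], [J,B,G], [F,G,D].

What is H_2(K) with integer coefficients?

Order the vertices as A < B < D < E < F < G < J. Listing each simplex with vertices in this order, K has dimension 2 with simplices:

  0-simplices (7): A, B, D, E, F, G, J
  1-simplices (18): AD, AE, AF, AG, AJ, BD, BE, BF, BG, BJ, DE, DF, DG, DJ, EG, FG, FJ, GJ
  2-simplices (12): ADE, ADJ, AEG, AFG, AFJ, BDE, BDF, BEG, BFJ, BGJ, DFG, DGJ

Hence C_0 ≅ Z^7, C_1 ≅ Z^18, C_2 ≅ Z^12.

The boundary map ∂_1: C_1 → C_0 maps an edge to its endpoints' difference, ∂[p,q] = q − p. For instance
  ∂DJ = J − D.
As a 7×18 matrix over Z this has rank 6, with invariant factors (1,1,1,1,1,1).

The boundary map ∂_2: C_2 → C_1 sends each 2-simplex [p,q,r] to [q,r] − [p,r] + [p,q]. For instance
  ∂AFJ = FJ − AJ + AF,
  ∂DFG = FG − DG + DF.
The 18×12 boundary matrix has rank 12 and Smith normal form diag(1,1,1,1,1,1,1,1,1,1,1,2).

Reading off H_k = ker ∂_k / im ∂_{k+1}:

  H_2: rank ker ∂_2 − rank ∂_3 = (12 − 12) − 0 = 0, and there is no ∂_3, so H_2 = 0.

H_2 = 0.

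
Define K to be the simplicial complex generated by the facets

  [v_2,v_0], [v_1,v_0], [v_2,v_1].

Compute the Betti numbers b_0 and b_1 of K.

b_0 = 1, b_1 = 1.

Fix the vertex order v_0 < v_1 < v_2 and write every simplex with vertices in increasing order. Then dim K = 1 and the simplices of K are:

  0-simplices (3): [v_0], [v_1], [v_2]
  1-simplices (3): [v_0,v_1], [v_0,v_2], [v_1,v_2]

Hence C_0 ≅ Z^3, C_1 ≅ Z^3.

The boundary map ∂_1: C_1 → C_0 maps an edge to its endpoints' difference, ∂[p,q] = q − p.
The 3×3 boundary matrix has rank 2 and Smith normal form diag(1,1).

Reading off H_k = ker ∂_k / im ∂_{k+1}:

  H_0: rank C_0 − rank ∂_1 = 3 − 2 = 1, and the invariant factors of ∂_1 are all 1, so H_0 ≅ Z.
  H_1: rank ker ∂_1 − rank ∂_2 = (3 − 2) − 0 = 1, and there is no ∂_2, so H_1 ≅ Z.

(K is a triangulation of the circle S^1.)

Hence the Betti numbers are b_0 = 1, b_1 = 1.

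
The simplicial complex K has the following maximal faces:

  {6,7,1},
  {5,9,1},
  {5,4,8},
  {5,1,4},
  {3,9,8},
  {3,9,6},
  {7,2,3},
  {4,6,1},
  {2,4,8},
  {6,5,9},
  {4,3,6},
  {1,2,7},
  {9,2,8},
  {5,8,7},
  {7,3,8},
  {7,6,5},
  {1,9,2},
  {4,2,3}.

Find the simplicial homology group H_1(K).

K has 9 vertices, 27 edges, 18 triangles.
rank ∂_1 = 8, rank ∂_2 = 18 ⇒ b_1 = 27 − 8 − 18 = 1; ∂_2 has invariant factor(s) [2] giving torsion. So H_1 = Z ⊕ Z/2.

H_1 ≅ Z ⊕ Z/2.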